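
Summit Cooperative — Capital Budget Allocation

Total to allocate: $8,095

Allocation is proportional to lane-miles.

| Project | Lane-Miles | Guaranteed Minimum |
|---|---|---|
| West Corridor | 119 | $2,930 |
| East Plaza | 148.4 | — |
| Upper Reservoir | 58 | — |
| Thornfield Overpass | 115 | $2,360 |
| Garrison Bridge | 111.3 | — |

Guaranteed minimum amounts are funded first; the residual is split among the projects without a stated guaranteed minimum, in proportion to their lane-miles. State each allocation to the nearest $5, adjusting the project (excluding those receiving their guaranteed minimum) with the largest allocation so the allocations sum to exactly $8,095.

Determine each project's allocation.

Guaranteed amounts: West Corridor $2,930; Thornfield Overpass $2,360. Residual $2,805.
Residual split over remaining lane-miles 317.7: East Plaza 1,310.24 → $1,310; Upper Reservoir 512.09 → $510; Garrison Bridge 982.68 → $985.

West Corridor: $2,930; East Plaza: $1,310; Upper Reservoir: $510; Thornfield Overpass: $2,360; Garrison Bridge: $985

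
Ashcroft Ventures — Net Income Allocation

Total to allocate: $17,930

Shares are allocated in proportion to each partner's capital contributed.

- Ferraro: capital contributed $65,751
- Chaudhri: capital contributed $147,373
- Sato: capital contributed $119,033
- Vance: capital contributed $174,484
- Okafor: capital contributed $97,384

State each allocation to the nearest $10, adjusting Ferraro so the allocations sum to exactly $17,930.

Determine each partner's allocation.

Ferraro: $1,960 | Chaudhri: $4,370 | Sato: $3,530 | Vance: $5,180 | Okafor: $2,890

Total capital contributed = 604,025.
Proportional shares: Ferraro 65,751/604,025 × $17,930 = 1,951.77; Chaudhri 147,373/604,025 × $17,930 = 4,374.65; Sato 119,033/604,025 × $17,930 = 3,533.40; Vance 174,484/604,025 × $17,930 = 5,179.42; Okafor 97,384/604,025 × $17,930 = 2,890.77.
Rounded to nearest $10: Ferraro $1,950; Chaudhri $4,370; Sato $3,530; Vance $5,180; Okafor $2,890. Sum = $17,920.
Difference $17,930 − $17,920 = +$10 applied to Ferraro: Ferraro becomes $1,960.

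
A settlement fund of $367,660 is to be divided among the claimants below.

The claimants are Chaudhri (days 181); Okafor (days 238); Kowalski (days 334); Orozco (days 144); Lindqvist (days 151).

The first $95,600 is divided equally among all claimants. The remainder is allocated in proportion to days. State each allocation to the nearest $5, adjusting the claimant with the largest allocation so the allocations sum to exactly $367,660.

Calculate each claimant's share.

First tranche $95,600 split equally: $19,120 each.
Remainder $272,060 by days (total 1,048): Chaudhri 46,987.46 → $46,985; Okafor 61,784.62 → $61,785; Kowalski 86,706.15 → $86,705; Orozco 37,382.29 → $37,380; Lindqvist 39,199.48 → $39,200.
Rounding difference +$5 on remainder applied to Kowalski.
Totals: Chaudhri $19,120 + $46,985 = $66,105; Okafor $19,120 + $61,785 = $80,905; Kowalski $19,120 + $86,710 = $105,830; Orozco $19,120 + $37,380 = $56,500; Lindqvist $19,120 + $39,200 = $58,320.

Chaudhri: $66,105; Okafor: $80,905; Kowalski: $105,830; Orozco: $56,500; Lindqvist: $58,320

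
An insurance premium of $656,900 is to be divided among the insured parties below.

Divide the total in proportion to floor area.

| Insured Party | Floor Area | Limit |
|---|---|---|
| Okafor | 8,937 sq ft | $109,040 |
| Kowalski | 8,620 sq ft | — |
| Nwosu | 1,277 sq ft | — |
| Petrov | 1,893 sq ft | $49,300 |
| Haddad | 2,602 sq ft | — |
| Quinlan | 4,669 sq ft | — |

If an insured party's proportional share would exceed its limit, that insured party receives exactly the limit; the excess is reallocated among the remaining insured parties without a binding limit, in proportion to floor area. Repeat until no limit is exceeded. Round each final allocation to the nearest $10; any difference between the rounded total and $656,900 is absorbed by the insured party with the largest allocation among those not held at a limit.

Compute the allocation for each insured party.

Okafor: $109,040 | Kowalski: $250,330 | Nwosu: $37,080 | Petrov: $49,300 | Haddad: $75,560 | Quinlan: $135,590

Floor area total: 27,998.
Unconstrained shares: Okafor 209,683.38; Kowalski 202,245.80; Nwosu 29,961.47; Petrov 44,414.30; Haddad 61,049.14; Quinlan 109,545.90.
Cap binds for Okafor ($109,040); remaining pool $547,860 reallocated over remaining floor area 19,061.
Cap binds for Petrov ($49,300); remaining pool $498,560 reallocated over remaining floor area 17,168.
Shares after redistribution: Kowalski 250,325.44 → $250,330; Nwosu 37,084.18 → $37,080; Haddad 75,562.27 → $75,560; Quinlan 135,588.11 → $135,590.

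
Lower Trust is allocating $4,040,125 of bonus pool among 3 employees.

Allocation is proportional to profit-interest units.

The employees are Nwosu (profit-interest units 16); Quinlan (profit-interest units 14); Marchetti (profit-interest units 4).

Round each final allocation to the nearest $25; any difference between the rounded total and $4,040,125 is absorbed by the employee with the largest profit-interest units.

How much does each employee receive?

Nwosu: $1,901,250 · Quinlan: $1,663,575 · Marchetti: $475,300

Combined profit-interest units = 34.
Proportional shares: Nwosu 16/34 × $4,040,125 = 1,901,235.29; Quinlan 14/34 × $4,040,125 = 1,663,580.88; Marchetti 4/34 × $4,040,125 = 475,308.82.
At nearest $25: Nwosu $1,901,225; Quinlan $1,663,575; Marchetti $475,300. Sum = $4,040,100.
Difference $4,040,125 − $4,040,100 = +$25 applied to largest profit-interest units (Nwosu): Nwosu becomes $1,901,250.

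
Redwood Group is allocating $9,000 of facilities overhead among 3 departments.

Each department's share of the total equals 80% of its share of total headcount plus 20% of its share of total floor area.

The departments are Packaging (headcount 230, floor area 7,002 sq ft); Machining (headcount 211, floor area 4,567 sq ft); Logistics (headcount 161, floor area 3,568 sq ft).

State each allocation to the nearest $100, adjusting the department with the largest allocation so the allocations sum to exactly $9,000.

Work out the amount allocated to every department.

Packaging: $3,600 · Machining: $3,100 · Logistics: $2,300

Headcount total 602; floor area total 15,137.
Blended shares (80% headcount + 20% floor area): Packaging 0.3982; Machining 0.3407; Logistics 0.2611.
Proportional shares: Packaging 3,583.47; Machining 3,066.67; Logistics 2,349.87.
After rounding ($100): Packaging $3,600; Machining $3,100; Logistics $2,300. Sum = $9,000.
No rounding difference to absorb.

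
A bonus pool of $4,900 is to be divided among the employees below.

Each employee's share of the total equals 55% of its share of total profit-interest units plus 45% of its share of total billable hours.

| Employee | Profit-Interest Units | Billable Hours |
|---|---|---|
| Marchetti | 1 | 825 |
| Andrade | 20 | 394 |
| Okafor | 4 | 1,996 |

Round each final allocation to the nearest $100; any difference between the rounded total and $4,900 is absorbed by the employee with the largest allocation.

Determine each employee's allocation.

Marchetti: $700; Andrade: $2,400; Okafor: $1,800

Totals — profit-interest units 25, billable hours 3,215.
Composite weights (55% profit-interest units + 45% billable hours): Marchetti 0.1375; Andrade 0.4951; Okafor 0.3674.
Proportional shares: Marchetti 673.62; Andrade 2,426.22; Okafor 1,800.15.
At nearest $100: Marchetti $700; Andrade $2,400; Okafor $1,800. Sum = $4,900.
Rounded total matches; no reconciliation needed.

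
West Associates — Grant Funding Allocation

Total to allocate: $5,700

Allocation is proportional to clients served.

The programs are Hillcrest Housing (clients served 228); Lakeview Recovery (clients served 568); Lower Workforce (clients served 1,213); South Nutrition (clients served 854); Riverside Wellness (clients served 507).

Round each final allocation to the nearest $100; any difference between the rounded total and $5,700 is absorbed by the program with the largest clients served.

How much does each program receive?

Hillcrest Housing: $400; Lakeview Recovery: $1,000; Lower Workforce: $2,000; South Nutrition: $1,400; Riverside Wellness: $900

Total clients served = 3,370.
Raw shares: Hillcrest Housing 228/3,370 × $5,700 = 385.64; Lakeview Recovery 568/3,370 × $5,700 = 960.71; Lower Workforce 1,213/3,370 × $5,700 = 2,051.66; South Nutrition 854/3,370 × $5,700 = 1,444.45; Riverside Wellness 507/3,370 × $5,700 = 857.54.
After rounding ($100): Hillcrest Housing $400; Lakeview Recovery $1,000; Lower Workforce $2,100; South Nutrition $1,400; Riverside Wellness $900. Sum = $5,800.
Difference $5,700 − $5,800 = −$100 applied to largest clients served (Lower Workforce): Lower Workforce becomes $2,000.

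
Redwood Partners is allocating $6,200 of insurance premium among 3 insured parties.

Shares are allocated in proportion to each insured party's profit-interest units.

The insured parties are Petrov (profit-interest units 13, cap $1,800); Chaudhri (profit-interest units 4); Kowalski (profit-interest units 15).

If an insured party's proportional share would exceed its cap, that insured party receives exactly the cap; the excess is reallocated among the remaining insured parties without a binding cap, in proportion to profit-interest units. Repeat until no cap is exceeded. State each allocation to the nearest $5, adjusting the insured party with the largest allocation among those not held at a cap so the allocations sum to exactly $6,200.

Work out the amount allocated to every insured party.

Petrov: $1,800 | Chaudhri: $925 | Kowalski: $3,475

Total profit-interest units = 32.
Unconstrained shares: Petrov 2,518.75; Chaudhri 775.00; Kowalski 2,906.25.
Held at cap: Petrov ($1,800); balance $4,400 reallocated over remaining profit-interest units 19.
Remaining shares: Chaudhri 926.32 → $925; Kowalski 3,473.68 → $3,475.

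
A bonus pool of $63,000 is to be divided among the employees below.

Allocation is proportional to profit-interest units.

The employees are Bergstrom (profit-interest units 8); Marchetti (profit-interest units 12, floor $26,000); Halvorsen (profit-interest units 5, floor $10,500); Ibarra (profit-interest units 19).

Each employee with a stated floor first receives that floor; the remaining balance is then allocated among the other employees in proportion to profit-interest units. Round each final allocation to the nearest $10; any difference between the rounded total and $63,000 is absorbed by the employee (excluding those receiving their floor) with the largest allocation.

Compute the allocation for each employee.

Fund the minimums — Marchetti $26,000; Halvorsen $10,500. Residual $26,500.
Residual split over remaining profit-interest units 27: Bergstrom 7,851.85 → $7,850; Ibarra 18,648.15 → $18,650.

Bergstrom: $7,850 · Marchetti: $26,000 · Halvorsen: $10,500 · Ibarra: $18,650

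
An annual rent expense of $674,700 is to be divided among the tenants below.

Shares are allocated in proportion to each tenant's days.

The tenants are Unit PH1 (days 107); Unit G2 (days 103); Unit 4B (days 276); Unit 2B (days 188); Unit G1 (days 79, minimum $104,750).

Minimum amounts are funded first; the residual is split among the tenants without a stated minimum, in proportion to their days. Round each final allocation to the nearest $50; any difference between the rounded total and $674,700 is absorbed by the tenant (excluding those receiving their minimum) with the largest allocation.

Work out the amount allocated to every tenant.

Unit PH1: $90,500; Unit G2: $87,100; Unit 4B: $233,350; Unit 2B: $159,000; Unit G1: $104,750

Guaranteed amounts: Unit G1 $104,750. Balance $569,950.
Balance split over remaining days 674: Unit PH1 90,481.68 → $90,500; Unit G2 87,099.18 → $87,100; Unit 4B 233,391.99 → $233,400; Unit 2B 158,977.15 → $159,000.
Rounding difference −$50 applied to Unit 4B → $233,350.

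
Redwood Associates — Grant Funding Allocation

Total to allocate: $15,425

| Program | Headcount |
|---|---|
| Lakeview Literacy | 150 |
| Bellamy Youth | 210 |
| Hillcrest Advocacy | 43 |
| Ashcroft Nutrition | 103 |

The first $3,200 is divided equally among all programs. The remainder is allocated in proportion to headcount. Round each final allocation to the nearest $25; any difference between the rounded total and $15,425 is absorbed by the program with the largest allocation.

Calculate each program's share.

Lakeview Literacy: $4,425 · Bellamy Youth: $5,850 · Hillcrest Advocacy: $1,850 · Ashcroft Nutrition: $3,300

Equal tier: $3,200 ÷ 4 = $800 apiece.
Remainder $12,225 by headcount (total 506): Lakeview Literacy 3,624.01 → $3,625; Bellamy Youth 5,073.62 → $5,075; Hillcrest Advocacy 1,038.88 → $1,050; Ashcroft Nutrition 2,488.49 → $2,500.
Rounding difference −$25 on remainder applied to Bellamy Youth.
Totals: Lakeview Literacy $800 + $3,625 = $4,425; Bellamy Youth $800 + $5,050 = $5,850; Hillcrest Advocacy $800 + $1,050 = $1,850; Ashcroft Nutrition $800 + $2,500 = $3,300.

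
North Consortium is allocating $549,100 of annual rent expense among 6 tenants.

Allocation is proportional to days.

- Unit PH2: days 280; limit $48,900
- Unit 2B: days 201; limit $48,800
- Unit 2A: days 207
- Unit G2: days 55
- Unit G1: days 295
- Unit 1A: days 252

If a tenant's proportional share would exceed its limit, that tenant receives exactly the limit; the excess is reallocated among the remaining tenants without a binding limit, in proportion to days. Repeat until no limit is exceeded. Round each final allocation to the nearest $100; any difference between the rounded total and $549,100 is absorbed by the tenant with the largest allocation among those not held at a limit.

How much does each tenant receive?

Unit PH2: $48,900 | Unit 2B: $48,800 | Unit 2A: $115,500 | Unit G2: $30,700 | Unit G1: $164,600 | Unit 1A: $140,600

Sum of days: 1,290.
Proportional shares (ignoring caps): Unit PH2 119,184.50; Unit 2B 85,557.44; Unit 2A 88,111.40; Unit G2 23,411.24; Unit G1 125,569.38; Unit 1A 107,266.05.
Capped: Unit PH2 ($48,900), Unit 2B ($48,800); residual $451,400 reallocated over remaining days 809.
Shares after redistribution: Unit 2A 115,500.37 → $115,500; Unit G2 30,688.50 → $30,700; Unit G1 164,601.98 → $164,600; Unit 1A 140,609.15 → $140,600.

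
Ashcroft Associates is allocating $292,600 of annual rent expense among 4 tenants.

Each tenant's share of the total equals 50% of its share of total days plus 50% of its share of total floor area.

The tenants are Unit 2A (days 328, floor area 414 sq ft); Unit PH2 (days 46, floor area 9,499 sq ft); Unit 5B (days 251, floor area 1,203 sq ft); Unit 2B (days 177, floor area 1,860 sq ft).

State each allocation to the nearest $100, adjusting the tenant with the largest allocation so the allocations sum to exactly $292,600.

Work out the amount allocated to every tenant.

Totals — days 802, floor area 12,976.
Combined weights (50% days + 50% floor area): Unit 2A 0.2204; Unit PH2 0.3947; Unit 5B 0.2028; Unit 2B 0.1820.
Raw shares: Unit 2A 64,501.13; Unit PH2 115,489.28; Unit 5B 59,350.57; Unit 2B 53,259.02.
Rounded to nearest $100: Unit 2A $64,500; Unit PH2 $115,500; Unit 5B $59,400; Unit 2B $53,300. Sum = $292,700.
Difference $292,600 − $292,700 = −$100 applied to largest allocation (Unit PH2): Unit PH2 becomes $115,400.

Unit 2A: $64,500; Unit PH2: $115,400; Unit 5B: $59,400; Unit 2B: $53,300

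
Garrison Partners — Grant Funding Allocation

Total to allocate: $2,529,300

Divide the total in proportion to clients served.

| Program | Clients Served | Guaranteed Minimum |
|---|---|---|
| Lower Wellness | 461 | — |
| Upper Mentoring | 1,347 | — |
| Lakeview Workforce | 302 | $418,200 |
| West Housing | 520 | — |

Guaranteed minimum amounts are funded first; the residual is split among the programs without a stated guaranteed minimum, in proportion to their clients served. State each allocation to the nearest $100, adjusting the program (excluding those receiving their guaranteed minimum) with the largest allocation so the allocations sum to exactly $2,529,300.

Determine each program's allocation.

Lower Wellness: $418,000; Upper Mentoring: $1,221,500; Lakeview Workforce: $418,200; West Housing: $471,600

Minimums first: Lakeview Workforce $418,200. Residual $2,111,100.
Residual split over remaining clients served 2,328: Lower Wellness 418,048.58 → $418,000; Upper Mentoring 1,221,499.87 → $1,221,500; West Housing 471,551.55 → $471,600.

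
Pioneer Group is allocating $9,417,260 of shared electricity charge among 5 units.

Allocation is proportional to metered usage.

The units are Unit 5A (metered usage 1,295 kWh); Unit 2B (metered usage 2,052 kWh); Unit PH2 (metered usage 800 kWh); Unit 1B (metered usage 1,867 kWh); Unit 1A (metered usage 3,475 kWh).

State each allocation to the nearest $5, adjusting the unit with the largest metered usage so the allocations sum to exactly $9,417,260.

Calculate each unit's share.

Unit 5A: $1,285,210 · Unit 2B: $2,036,485 · Unit PH2: $793,950 · Unit 1B: $1,852,885 · Unit 1A: $3,448,730

Combined metered usage = 1,295 + 2,052 + 800 + 1,867 + 3,475 = 9,489.
Proportional shares: Unit 5A 1,285,209.37; Unit 2B 2,036,486.20; Unit PH2 793,951.73; Unit 1B 1,852,884.86; Unit 1A 3,448,727.84.
Rounded to nearest $5: Unit 5A $1,285,210; Unit 2B $2,036,485; Unit PH2 $793,950; Unit 1B $1,852,885; Unit 1A $3,448,730. Sum = $9,417,260.
Sum already equals the total — no adjustment.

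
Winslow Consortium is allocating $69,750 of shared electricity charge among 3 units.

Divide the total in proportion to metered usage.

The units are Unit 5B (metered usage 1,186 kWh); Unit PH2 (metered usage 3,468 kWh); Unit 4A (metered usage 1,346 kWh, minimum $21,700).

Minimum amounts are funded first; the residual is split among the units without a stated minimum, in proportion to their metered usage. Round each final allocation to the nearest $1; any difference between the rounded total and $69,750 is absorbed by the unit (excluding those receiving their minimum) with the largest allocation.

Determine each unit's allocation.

Unit 5B: $12,245; Unit PH2: $35,805; Unit 4A: $21,700

Minimums first: Unit 4A $21,700. Balance $48,050.
Balance split over remaining metered usage 4,654: Unit 5B 12,244.80 → $12,245; Unit PH2 35,805.20 → $35,805.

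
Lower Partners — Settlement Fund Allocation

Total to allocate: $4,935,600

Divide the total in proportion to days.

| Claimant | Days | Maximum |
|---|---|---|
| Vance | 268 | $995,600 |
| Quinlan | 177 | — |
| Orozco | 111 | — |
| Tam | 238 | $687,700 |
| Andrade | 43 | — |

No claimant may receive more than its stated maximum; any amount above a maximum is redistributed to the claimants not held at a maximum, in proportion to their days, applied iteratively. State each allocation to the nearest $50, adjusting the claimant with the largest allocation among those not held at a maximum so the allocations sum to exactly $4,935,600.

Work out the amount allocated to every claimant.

Vance: $995,600 | Quinlan: $1,739,150 | Orozco: $1,090,650 | Tam: $687,700 | Andrade: $422,500

Total days = 837.
Pro-rata shares before constraints: Vance 1,580,335.48; Quinlan 1,043,729.03; Orozco 654,541.94; Tam 1,403,432.26; Andrade 253,561.29.
Held at cap: Vance ($995,600), Tam ($687,700); remaining pool $3,252,300 reallocated over remaining days 331.
Remaining shares: Quinlan 1,739,145.32 → $1,739,150; Orozco 1,090,650.45 → $1,090,650; Andrade 422,504.23 → $422,500.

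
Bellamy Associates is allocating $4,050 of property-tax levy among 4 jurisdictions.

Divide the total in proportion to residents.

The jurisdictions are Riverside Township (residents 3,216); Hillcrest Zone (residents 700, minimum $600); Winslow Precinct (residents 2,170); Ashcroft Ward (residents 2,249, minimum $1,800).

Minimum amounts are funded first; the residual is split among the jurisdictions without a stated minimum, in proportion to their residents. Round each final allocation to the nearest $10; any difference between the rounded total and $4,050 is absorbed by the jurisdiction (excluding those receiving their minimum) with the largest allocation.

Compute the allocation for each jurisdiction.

Riverside Township: $990 | Hillcrest Zone: $600 | Winslow Precinct: $660 | Ashcroft Ward: $1,800

Fund the minimums — Hillcrest Zone $600; Ashcroft Ward $1,800. Residual $1,650.
Residual split over remaining residents 5,386: Riverside Township 985.22 → $990; Winslow Precinct 664.78 → $660.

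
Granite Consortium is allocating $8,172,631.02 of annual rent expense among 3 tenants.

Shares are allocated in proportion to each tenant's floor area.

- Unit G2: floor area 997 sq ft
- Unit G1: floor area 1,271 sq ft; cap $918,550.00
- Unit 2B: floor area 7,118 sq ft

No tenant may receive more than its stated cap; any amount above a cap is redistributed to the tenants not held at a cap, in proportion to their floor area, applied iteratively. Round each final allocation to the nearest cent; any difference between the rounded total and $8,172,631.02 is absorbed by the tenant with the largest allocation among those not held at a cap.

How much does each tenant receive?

Floor area total: 9,386.
Unconstrained shares: Unit G2 868,113.4804; Unit G1 1,106,692.3105; Unit 2B 6,197,825.2291.
Cap binds for Unit G1 ($918,550.00); balance $7,254,081.02 reallocated over remaining floor area 8,115.
Redistributed shares: Unit G2 891,228.4383 → $891,228.44; Unit 2B 6,362,852.5817 → $6,362,852.58.

Unit G2: $891,228.44 | Unit G1: $918,550.00 | Unit 2B: $6,362,852.58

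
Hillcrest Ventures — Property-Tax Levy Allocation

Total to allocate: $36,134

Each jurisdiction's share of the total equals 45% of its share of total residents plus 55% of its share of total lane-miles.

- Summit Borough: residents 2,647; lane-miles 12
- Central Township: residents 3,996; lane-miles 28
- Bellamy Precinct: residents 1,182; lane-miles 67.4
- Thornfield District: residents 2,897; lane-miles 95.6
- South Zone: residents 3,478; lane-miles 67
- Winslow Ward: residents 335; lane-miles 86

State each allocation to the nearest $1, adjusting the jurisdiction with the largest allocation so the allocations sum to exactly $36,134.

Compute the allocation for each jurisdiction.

Summit Borough: $3,631 | Central Township: $6,033 | Bellamy Precinct: $5,085 | Thornfield District: $8,578 | South Zone: $7,631 | Winslow Ward: $5,176

Residents total 14,535; lane-miles total 356.
Blended shares (45% residents + 55% lane-miles): Summit Borough 0.1005; Central Township 0.1670; Bellamy Precinct 0.1407; Thornfield District 0.2374; South Zone 0.2112; Winslow Ward 0.1432.
Proportional shares: Summit Borough 3,631.10; Central Township 6,033.42; Bellamy Precinct 5,084.91; Thornfield District 8,577.74; South Zone 7,631.11; Winslow Ward 5,175.71.
After rounding ($1): Summit Borough $3,631; Central Township $6,033; Bellamy Precinct $5,085; Thornfield District $8,578; South Zone $7,631; Winslow Ward $5,176. Sum = $36,134.
No rounding difference to absorb.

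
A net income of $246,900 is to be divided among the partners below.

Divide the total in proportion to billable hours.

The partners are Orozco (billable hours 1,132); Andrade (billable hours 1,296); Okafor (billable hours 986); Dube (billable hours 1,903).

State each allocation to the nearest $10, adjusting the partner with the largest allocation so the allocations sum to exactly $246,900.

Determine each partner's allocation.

Orozco: $52,570 | Andrade: $60,180 | Okafor: $45,790 | Dube: $88,360

Sum of billable hours: 5,317.
Unrounded shares: Orozco 1,132/5,317 × $246,900 = 52,565.51; Andrade 1,296/5,317 × $246,900 = 60,181.00; Okafor 986/5,317 × $246,900 = 45,785.86; Dube 1,903/5,317 × $246,900 = 88,367.63.
After rounding ($10): Orozco $52,570; Andrade $60,180; Okafor $45,790; Dube $88,370. Sum = $246,910.
Difference $246,900 − $246,910 = −$10 applied to largest allocation (Dube): Dube becomes $88,360.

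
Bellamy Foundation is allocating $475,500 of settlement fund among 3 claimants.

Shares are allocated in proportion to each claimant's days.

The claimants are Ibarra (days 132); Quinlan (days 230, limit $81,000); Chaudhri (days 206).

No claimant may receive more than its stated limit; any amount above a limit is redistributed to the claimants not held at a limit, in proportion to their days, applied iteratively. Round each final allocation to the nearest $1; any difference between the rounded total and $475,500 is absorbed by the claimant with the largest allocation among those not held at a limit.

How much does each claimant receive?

Ibarra: $154,065 · Quinlan: $81,000 · Chaudhri: $240,435

Total days = 568.
Unconstrained shares: Ibarra 110,503.52; Quinlan 192,544.01; Chaudhri 172,452.46.
Held at cap: Quinlan ($81,000); remaining pool $394,500 reallocated over remaining days 338.
Remaining shares: Ibarra 154,065.09 → $154,065; Chaudhri 240,434.91 → $240,435.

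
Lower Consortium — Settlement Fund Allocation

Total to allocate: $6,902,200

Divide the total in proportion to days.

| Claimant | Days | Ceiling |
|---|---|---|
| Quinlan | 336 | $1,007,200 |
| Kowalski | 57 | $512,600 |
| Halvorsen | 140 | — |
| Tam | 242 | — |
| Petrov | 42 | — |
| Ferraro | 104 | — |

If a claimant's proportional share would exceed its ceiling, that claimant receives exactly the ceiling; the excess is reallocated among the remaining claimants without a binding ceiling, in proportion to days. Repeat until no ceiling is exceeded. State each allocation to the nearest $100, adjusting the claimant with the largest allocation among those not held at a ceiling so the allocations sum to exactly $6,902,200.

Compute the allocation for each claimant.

Combined days = 921.
Proportional shares (ignoring caps): Quinlan 2,518,066.45; Kowalski 427,171.99; Halvorsen 1,049,194.35; Tam 1,813,607.38; Petrov 314,758.31; Ferraro 779,401.52.
Cap binds for Quinlan ($1,007,200); residual $5,895,000 reallocated over remaining days 585.
Cap binds for Kowalski ($512,600); residual $5,382,400 reallocated over remaining days 528.
Shares after redistribution: Halvorsen 1,427,151.52 → $1,427,200; Tam 2,466,933.33 → $2,466,900; Petrov 428,145.45 → $428,100; Ferraro 1,060,169.70 → $1,060,200.

Quinlan: $1,007,200 | Kowalski: $512,600 | Halvorsen: $1,427,200 | Tam: $2,466,900 | Petrov: $428,100 | Ferraro: $1,060,200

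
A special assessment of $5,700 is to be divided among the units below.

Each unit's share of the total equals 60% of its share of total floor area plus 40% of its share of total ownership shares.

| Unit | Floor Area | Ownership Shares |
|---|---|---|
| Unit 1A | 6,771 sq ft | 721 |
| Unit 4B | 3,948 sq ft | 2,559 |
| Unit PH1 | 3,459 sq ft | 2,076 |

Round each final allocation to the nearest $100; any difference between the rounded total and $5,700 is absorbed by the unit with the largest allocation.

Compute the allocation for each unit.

Totals — floor area 14,178, ownership shares 5,356.
Combined weights (60% floor area + 40% ownership shares): Unit 1A 0.3404; Unit 4B 0.3582; Unit PH1 0.3014.
Proportional shares: Unit 1A 1,940.22; Unit 4B 2,041.67; Unit PH1 1,718.11.
After rounding ($100): Unit 1A $1,900; Unit 4B $2,000; Unit PH1 $1,700. Sum = $5,600.
Difference $5,700 − $5,600 = +$100 applied to largest allocation (Unit 4B): Unit 4B becomes $2,100.

Unit 1A: $1,900 | Unit 4B: $2,100 | Unit PH1: $1,700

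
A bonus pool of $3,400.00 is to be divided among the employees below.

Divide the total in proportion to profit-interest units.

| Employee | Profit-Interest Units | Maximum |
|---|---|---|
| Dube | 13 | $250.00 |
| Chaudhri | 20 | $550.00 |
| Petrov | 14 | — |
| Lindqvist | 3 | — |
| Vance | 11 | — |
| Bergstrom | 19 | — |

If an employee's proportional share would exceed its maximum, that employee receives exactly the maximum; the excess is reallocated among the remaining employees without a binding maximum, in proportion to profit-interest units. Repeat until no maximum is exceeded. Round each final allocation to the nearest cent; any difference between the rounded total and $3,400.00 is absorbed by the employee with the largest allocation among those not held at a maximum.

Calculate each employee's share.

Total profit-interest units = 80.
Unconstrained shares: Dube 552.5000; Chaudhri 850.0000; Petrov 595.0000; Lindqvist 127.5000; Vance 467.5000; Bergstrom 807.5000.
Cap binds for Dube ($250.00), Chaudhri ($550.00); residual $2,600.00 reallocated over remaining profit-interest units 47.
Redistributed shares: Petrov 774.4681 → $774.47; Lindqvist 165.9574 → $165.96; Vance 608.5106 → $608.51; Bergstrom 1,051.0638 → $1,051.06.

Dube: $250.00 | Chaudhri: $550.00 | Petrov: $774.47 | Lindqvist: $165.96 | Vance: $608.51 | Bergstrom: $1,051.06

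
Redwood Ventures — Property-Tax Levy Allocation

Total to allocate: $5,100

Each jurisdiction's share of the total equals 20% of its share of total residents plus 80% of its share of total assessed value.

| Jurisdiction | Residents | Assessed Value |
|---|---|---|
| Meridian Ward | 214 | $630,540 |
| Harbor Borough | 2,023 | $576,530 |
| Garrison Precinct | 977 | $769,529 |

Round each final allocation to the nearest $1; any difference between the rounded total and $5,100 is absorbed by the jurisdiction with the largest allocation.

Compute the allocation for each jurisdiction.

Meridian Ward: $1,369; Harbor Borough: $1,832; Garrison Precinct: $1,899

Totals — residents 3,214, assessed value 1,976,599.
Blended shares (20% residents + 80% assessed value): Meridian Ward 0.2685; Harbor Borough 0.3592; Garrison Precinct 0.3723.
Raw shares: Meridian Ward 1,369.45; Harbor Borough 1,832.07; Garrison Precinct 1,898.49.
Rounded to nearest $1: Meridian Ward $1,369; Harbor Borough $1,832; Garrison Precinct $1,898. Sum = $5,099.
Difference $5,100 − $5,099 = +$1 applied to largest allocation (Garrison Precinct): Garrison Precinct becomes $1,899.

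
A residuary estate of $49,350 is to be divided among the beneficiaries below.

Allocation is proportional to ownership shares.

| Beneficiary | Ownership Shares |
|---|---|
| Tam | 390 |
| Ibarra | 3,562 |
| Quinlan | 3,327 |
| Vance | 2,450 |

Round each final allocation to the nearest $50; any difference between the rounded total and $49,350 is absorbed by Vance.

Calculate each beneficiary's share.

Sum of ownership shares: 9,729.
Pro-rata amounts: Tam 390/9,729 × $49,350 = 1,978.26; Ibarra 3,562/9,729 × $49,350 = 18,068.12; Quinlan 3,327/9,729 × $49,350 = 16,876.09; Vance 2,450/9,729 × $49,350 = 12,427.54.
Rounded to nearest $50: Tam $2,000; Ibarra $18,050; Quinlan $16,900; Vance $12,450. Sum = $49,400.
Difference $49,350 − $49,400 = −$50 applied to Vance: Vance becomes $12,400.

Tam: $2,000; Ibarra: $18,050; Quinlan: $16,900; Vance: $12,400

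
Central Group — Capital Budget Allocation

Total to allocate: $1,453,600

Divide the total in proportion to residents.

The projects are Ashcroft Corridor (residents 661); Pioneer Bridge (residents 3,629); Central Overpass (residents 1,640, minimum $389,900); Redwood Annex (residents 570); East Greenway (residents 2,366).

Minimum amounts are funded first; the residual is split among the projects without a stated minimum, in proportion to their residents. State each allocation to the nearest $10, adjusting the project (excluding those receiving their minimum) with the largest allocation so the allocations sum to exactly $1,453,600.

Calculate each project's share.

Guaranteed amounts: Central Overpass $389,900. Residual $1,063,700.
Residual split over remaining residents 7,226: Ashcroft Corridor 97,302.20 → $97,300; Pioneer Bridge 534,205.27 → $534,210; Redwood Annex 83,906.59 → $83,910; East Greenway 348,285.94 → $348,290.
Rounding difference −$10 applied to Pioneer Bridge → $534,200.

Ashcroft Corridor: $97,300; Pioneer Bridge: $534,200; Central Overpass: $389,900; Redwood Annex: $83,910; East Greenway: $348,290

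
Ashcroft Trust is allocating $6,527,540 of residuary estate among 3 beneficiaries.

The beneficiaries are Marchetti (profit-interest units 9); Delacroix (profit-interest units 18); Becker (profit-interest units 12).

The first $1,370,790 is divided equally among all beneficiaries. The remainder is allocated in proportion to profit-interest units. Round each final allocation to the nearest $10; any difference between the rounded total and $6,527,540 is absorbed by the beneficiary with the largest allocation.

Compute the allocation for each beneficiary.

Equal tier: $1,370,790 ÷ 3 = $456,930 apiece.
Remainder $5,156,750 by profit-interest units (total 39): Marchetti 1,190,019.23 → $1,190,020; Delacroix 2,380,038.46 → $2,380,040; Becker 1,586,692.31 → $1,586,690.
Totals: Marchetti $456,930 + $1,190,020 = $1,646,950; Delacroix $456,930 + $2,380,040 = $2,836,970; Becker $456,930 + $1,586,690 = $2,043,620.

Marchetti: $1,646,950 · Delacroix: $2,836,970 · Becker: $2,043,620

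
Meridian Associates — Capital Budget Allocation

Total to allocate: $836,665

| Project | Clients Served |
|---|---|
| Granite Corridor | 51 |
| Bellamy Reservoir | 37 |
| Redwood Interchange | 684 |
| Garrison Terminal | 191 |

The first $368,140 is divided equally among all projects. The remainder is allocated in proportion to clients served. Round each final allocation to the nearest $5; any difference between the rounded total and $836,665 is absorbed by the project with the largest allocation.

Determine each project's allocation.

First tranche $368,140 split equally: $92,035 each.
Remainder $468,525 by clients served (total 963): Granite Corridor 24,812.85 → $24,815; Bellamy Reservoir 18,001.48 → $18,000; Redwood Interchange 332,784.11 → $332,785; Garrison Terminal 92,926.56 → $92,925.
Totals: Granite Corridor $92,035 + $24,815 = $116,850; Bellamy Reservoir $92,035 + $18,000 = $110,035; Redwood Interchange $92,035 + $332,785 = $424,820; Garrison Terminal $92,035 + $92,925 = $184,960.

Granite Corridor: $116,850; Bellamy Reservoir: $110,035; Redwood Interchange: $424,820; Garrison Terminal: $184,960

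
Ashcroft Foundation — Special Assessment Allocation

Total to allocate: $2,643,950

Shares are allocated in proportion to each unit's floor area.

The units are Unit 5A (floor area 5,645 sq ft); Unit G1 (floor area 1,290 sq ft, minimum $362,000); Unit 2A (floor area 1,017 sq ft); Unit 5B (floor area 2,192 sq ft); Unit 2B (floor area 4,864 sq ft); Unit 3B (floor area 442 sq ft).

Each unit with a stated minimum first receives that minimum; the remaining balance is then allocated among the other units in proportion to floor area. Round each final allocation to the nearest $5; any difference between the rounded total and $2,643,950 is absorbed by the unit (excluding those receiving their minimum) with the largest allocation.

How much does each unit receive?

Guaranteed amounts: Unit G1 $362,000. Remaining pool $2,281,950.
Remaining pool split over remaining floor area 14,160: Unit 5A 909,718.06 → $909,720; Unit 2A 163,894.29 → $163,895; Unit 5B 353,251.02 → $353,250; Unit 2B 783,856.27 → $783,855; Unit 3B 71,230.36 → $71,230.

Unit 5A: $909,720; Unit G1: $362,000; Unit 2A: $163,895; Unit 5B: $353,250; Unit 2B: $783,855; Unit 3B: $71,230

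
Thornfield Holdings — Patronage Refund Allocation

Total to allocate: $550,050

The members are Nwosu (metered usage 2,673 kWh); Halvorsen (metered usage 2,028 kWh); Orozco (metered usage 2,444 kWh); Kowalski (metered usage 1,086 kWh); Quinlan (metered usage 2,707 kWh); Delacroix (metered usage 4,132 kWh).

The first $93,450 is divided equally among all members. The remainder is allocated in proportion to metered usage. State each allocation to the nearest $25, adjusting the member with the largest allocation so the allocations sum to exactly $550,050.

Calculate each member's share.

Equal tier: $93,450 ÷ 6 = $15,575 apiece.
Remainder $456,600 by metered usage (total 15,070): Nwosu 80,988.18 → $81,000; Halvorsen 61,445.57 → $61,450; Orozco 74,049.79 → $74,050; Kowalski 32,904.29 → $32,900; Quinlan 82,018.33 → $82,025; Delacroix 125,193.84 → $125,200.
Rounding difference −$25 on remainder applied to Delacroix.
Totals: Nwosu $15,575 + $81,000 = $96,575; Halvorsen $15,575 + $61,450 = $77,025; Orozco $15,575 + $74,050 = $89,625; Kowalski $15,575 + $32,900 = $48,475; Quinlan $15,575 + $82,025 = $97,600; Delacroix $15,575 + $125,175 = $140,750.

Nwosu: $96,575 | Halvorsen: $77,025 | Orozco: $89,625 | Kowalski: $48,475 | Quinlan: $97,600 | Delacroix: $140,750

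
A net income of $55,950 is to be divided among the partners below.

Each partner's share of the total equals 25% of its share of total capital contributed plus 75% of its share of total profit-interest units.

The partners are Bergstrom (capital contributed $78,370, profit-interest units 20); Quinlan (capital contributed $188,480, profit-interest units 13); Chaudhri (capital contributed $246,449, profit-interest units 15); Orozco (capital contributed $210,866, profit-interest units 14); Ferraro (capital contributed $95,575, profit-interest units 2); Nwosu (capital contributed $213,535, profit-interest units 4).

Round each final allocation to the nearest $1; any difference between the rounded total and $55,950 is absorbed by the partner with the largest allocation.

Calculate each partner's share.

Capital contributed total 1,033,275; profit-interest units total 68.
Composite weights (25% capital contributed + 75% profit-interest units): Bergstrom 0.2395; Quinlan 0.1890; Chaudhri 0.2251; Orozco 0.2054; Ferraro 0.0452; Nwosu 0.0958.
Unrounded shares: Bergstrom 13,402.81; Quinlan 10,573.71; Chaudhri 12,592.63; Orozco 11,493.84; Ferraro 2,528.00; Nwosu 5,359.02.
At nearest $1: Bergstrom $13,403; Quinlan $10,574; Chaudhri $12,593; Orozco $11,494; Ferraro $2,528; Nwosu $5,359. Sum = $55,951.
Difference $55,950 − $55,951 = −$1 applied to largest allocation (Bergstrom): Bergstrom becomes $13,402.

Bergstrom: $13,402 · Quinlan: $10,574 · Chaudhri: $12,593 · Orozco: $11,494 · Ferraro: $2,528 · Nwosu: $5,359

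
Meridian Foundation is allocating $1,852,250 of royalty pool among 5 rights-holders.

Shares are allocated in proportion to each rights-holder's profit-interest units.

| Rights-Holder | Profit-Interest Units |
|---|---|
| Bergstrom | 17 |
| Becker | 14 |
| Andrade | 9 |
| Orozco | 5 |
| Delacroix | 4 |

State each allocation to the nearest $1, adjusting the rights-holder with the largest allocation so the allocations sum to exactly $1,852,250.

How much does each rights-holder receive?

Bergstrom: $642,618 | Becker: $529,214 | Andrade: $340,209 | Orozco: $189,005 | Delacroix: $151,204

Sum of profit-interest units: 49.
Raw shares: Bergstrom 17/49 × $1,852,250 = 642,617.35; Becker 14/49 × $1,852,250 = 529,214.29; Andrade 9/49 × $1,852,250 = 340,209.18; Orozco 5/49 × $1,852,250 = 189,005.10; Delacroix 4/49 × $1,852,250 = 151,204.08.
After rounding ($1): Bergstrom $642,617; Becker $529,214; Andrade $340,209; Orozco $189,005; Delacroix $151,204. Sum = $1,852,249.
Difference $1,852,250 − $1,852,249 = +$1 applied to largest allocation (Bergstrom): Bergstrom becomes $642,618.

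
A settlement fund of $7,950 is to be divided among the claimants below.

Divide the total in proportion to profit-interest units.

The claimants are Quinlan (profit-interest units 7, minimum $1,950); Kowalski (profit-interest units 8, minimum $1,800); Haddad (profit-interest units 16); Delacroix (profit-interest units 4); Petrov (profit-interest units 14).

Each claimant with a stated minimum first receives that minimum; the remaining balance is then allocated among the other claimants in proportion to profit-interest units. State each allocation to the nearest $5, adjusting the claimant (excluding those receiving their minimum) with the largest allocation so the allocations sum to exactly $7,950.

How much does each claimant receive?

Guaranteed amounts: Quinlan $1,950; Kowalski $1,800. Balance $4,200.
Balance split over remaining profit-interest units 34: Haddad 1,976.47 → $1,975; Delacroix 494.12 → $495; Petrov 1,729.41 → $1,730.

Quinlan: $1,950 · Kowalski: $1,800 · Haddad: $1,975 · Delacroix: $495 · Petrov: $1,730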